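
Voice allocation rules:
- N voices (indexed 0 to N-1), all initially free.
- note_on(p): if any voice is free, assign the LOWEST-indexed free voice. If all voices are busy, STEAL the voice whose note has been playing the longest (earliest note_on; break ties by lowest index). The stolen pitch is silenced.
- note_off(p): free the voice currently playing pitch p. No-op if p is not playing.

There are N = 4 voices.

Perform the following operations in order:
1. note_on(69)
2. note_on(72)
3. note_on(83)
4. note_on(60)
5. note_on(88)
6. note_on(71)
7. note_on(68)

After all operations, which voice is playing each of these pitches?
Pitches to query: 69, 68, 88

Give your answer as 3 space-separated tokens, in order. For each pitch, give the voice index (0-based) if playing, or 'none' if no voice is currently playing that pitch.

Op 1: note_on(69): voice 0 is free -> assigned | voices=[69 - - -]
Op 2: note_on(72): voice 1 is free -> assigned | voices=[69 72 - -]
Op 3: note_on(83): voice 2 is free -> assigned | voices=[69 72 83 -]
Op 4: note_on(60): voice 3 is free -> assigned | voices=[69 72 83 60]
Op 5: note_on(88): all voices busy, STEAL voice 0 (pitch 69, oldest) -> assign | voices=[88 72 83 60]
Op 6: note_on(71): all voices busy, STEAL voice 1 (pitch 72, oldest) -> assign | voices=[88 71 83 60]
Op 7: note_on(68): all voices busy, STEAL voice 2 (pitch 83, oldest) -> assign | voices=[88 71 68 60]

Answer: none 2 0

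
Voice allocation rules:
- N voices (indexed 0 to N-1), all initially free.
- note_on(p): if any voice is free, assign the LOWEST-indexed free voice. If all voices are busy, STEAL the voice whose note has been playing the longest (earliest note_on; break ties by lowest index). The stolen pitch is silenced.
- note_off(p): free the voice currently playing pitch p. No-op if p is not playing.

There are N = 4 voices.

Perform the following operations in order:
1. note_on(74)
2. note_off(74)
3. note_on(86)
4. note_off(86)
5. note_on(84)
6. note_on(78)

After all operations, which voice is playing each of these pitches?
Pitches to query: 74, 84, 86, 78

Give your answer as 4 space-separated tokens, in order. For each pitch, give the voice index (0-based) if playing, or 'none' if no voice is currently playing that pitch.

Op 1: note_on(74): voice 0 is free -> assigned | voices=[74 - - -]
Op 2: note_off(74): free voice 0 | voices=[- - - -]
Op 3: note_on(86): voice 0 is free -> assigned | voices=[86 - - -]
Op 4: note_off(86): free voice 0 | voices=[- - - -]
Op 5: note_on(84): voice 0 is free -> assigned | voices=[84 - - -]
Op 6: note_on(78): voice 1 is free -> assigned | voices=[84 78 - -]

Answer: none 0 none 1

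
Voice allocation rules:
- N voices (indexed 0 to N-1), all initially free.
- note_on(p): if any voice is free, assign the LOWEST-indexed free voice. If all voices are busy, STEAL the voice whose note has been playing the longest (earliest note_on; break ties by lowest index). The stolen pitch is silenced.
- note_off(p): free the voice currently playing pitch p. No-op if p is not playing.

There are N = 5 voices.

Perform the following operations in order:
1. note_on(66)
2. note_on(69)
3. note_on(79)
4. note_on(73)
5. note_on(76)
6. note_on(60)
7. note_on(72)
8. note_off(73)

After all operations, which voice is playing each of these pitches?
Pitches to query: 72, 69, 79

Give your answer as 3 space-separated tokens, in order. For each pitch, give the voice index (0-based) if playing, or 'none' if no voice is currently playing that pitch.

Answer: 1 none 2

Derivation:
Op 1: note_on(66): voice 0 is free -> assigned | voices=[66 - - - -]
Op 2: note_on(69): voice 1 is free -> assigned | voices=[66 69 - - -]
Op 3: note_on(79): voice 2 is free -> assigned | voices=[66 69 79 - -]
Op 4: note_on(73): voice 3 is free -> assigned | voices=[66 69 79 73 -]
Op 5: note_on(76): voice 4 is free -> assigned | voices=[66 69 79 73 76]
Op 6: note_on(60): all voices busy, STEAL voice 0 (pitch 66, oldest) -> assign | voices=[60 69 79 73 76]
Op 7: note_on(72): all voices busy, STEAL voice 1 (pitch 69, oldest) -> assign | voices=[60 72 79 73 76]
Op 8: note_off(73): free voice 3 | voices=[60 72 79 - 76]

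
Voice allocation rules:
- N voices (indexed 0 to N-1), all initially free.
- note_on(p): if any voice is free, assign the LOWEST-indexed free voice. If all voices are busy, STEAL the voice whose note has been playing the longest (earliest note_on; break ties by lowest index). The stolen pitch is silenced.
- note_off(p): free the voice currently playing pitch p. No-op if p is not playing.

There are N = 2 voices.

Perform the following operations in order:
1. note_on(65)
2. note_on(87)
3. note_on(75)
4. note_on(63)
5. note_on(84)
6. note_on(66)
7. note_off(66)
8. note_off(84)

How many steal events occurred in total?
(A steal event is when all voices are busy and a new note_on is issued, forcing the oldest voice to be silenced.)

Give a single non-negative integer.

Answer: 4

Derivation:
Op 1: note_on(65): voice 0 is free -> assigned | voices=[65 -]
Op 2: note_on(87): voice 1 is free -> assigned | voices=[65 87]
Op 3: note_on(75): all voices busy, STEAL voice 0 (pitch 65, oldest) -> assign | voices=[75 87]
Op 4: note_on(63): all voices busy, STEAL voice 1 (pitch 87, oldest) -> assign | voices=[75 63]
Op 5: note_on(84): all voices busy, STEAL voice 0 (pitch 75, oldest) -> assign | voices=[84 63]
Op 6: note_on(66): all voices busy, STEAL voice 1 (pitch 63, oldest) -> assign | voices=[84 66]
Op 7: note_off(66): free voice 1 | voices=[84 -]
Op 8: note_off(84): free voice 0 | voices=[- -]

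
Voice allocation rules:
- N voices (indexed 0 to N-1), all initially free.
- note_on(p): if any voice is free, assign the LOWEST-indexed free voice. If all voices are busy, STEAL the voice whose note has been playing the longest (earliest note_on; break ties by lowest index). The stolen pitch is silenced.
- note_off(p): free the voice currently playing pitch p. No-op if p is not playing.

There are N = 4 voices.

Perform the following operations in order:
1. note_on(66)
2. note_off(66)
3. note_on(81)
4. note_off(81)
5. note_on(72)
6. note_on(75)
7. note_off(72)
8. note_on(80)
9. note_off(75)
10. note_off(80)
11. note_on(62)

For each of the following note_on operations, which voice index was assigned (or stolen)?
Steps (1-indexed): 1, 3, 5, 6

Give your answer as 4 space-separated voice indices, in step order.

Answer: 0 0 0 1

Derivation:
Op 1: note_on(66): voice 0 is free -> assigned | voices=[66 - - -]
Op 2: note_off(66): free voice 0 | voices=[- - - -]
Op 3: note_on(81): voice 0 is free -> assigned | voices=[81 - - -]
Op 4: note_off(81): free voice 0 | voices=[- - - -]
Op 5: note_on(72): voice 0 is free -> assigned | voices=[72 - - -]
Op 6: note_on(75): voice 1 is free -> assigned | voices=[72 75 - -]
Op 7: note_off(72): free voice 0 | voices=[- 75 - -]
Op 8: note_on(80): voice 0 is free -> assigned | voices=[80 75 - -]
Op 9: note_off(75): free voice 1 | voices=[80 - - -]
Op 10: note_off(80): free voice 0 | voices=[- - - -]
Op 11: note_on(62): voice 0 is free -> assigned | voices=[62 - - -]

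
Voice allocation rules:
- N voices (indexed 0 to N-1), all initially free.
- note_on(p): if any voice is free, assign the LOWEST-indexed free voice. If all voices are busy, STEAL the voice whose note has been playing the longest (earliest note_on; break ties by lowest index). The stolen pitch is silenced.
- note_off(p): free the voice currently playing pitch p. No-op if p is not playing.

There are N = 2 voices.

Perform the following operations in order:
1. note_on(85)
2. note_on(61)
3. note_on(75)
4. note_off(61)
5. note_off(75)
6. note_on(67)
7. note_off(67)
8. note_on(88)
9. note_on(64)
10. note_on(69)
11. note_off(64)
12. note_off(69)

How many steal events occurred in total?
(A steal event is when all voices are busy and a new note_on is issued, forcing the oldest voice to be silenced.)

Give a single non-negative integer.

Answer: 2

Derivation:
Op 1: note_on(85): voice 0 is free -> assigned | voices=[85 -]
Op 2: note_on(61): voice 1 is free -> assigned | voices=[85 61]
Op 3: note_on(75): all voices busy, STEAL voice 0 (pitch 85, oldest) -> assign | voices=[75 61]
Op 4: note_off(61): free voice 1 | voices=[75 -]
Op 5: note_off(75): free voice 0 | voices=[- -]
Op 6: note_on(67): voice 0 is free -> assigned | voices=[67 -]
Op 7: note_off(67): free voice 0 | voices=[- -]
Op 8: note_on(88): voice 0 is free -> assigned | voices=[88 -]
Op 9: note_on(64): voice 1 is free -> assigned | voices=[88 64]
Op 10: note_on(69): all voices busy, STEAL voice 0 (pitch 88, oldest) -> assign | voices=[69 64]
Op 11: note_off(64): free voice 1 | voices=[69 -]
Op 12: note_off(69): free voice 0 | voices=[- -]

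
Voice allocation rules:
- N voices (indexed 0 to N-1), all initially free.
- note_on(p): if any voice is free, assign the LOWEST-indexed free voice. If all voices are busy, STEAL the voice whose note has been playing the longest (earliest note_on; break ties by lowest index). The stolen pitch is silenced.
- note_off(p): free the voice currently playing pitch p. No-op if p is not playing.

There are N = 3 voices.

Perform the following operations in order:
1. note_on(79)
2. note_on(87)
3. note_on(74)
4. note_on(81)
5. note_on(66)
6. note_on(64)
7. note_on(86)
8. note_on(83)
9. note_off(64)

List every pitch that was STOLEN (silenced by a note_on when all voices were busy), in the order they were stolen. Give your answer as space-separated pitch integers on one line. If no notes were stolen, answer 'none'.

Answer: 79 87 74 81 66

Derivation:
Op 1: note_on(79): voice 0 is free -> assigned | voices=[79 - -]
Op 2: note_on(87): voice 1 is free -> assigned | voices=[79 87 -]
Op 3: note_on(74): voice 2 is free -> assigned | voices=[79 87 74]
Op 4: note_on(81): all voices busy, STEAL voice 0 (pitch 79, oldest) -> assign | voices=[81 87 74]
Op 5: note_on(66): all voices busy, STEAL voice 1 (pitch 87, oldest) -> assign | voices=[81 66 74]
Op 6: note_on(64): all voices busy, STEAL voice 2 (pitch 74, oldest) -> assign | voices=[81 66 64]
Op 7: note_on(86): all voices busy, STEAL voice 0 (pitch 81, oldest) -> assign | voices=[86 66 64]
Op 8: note_on(83): all voices busy, STEAL voice 1 (pitch 66, oldest) -> assign | voices=[86 83 64]
Op 9: note_off(64): free voice 2 | voices=[86 83 -]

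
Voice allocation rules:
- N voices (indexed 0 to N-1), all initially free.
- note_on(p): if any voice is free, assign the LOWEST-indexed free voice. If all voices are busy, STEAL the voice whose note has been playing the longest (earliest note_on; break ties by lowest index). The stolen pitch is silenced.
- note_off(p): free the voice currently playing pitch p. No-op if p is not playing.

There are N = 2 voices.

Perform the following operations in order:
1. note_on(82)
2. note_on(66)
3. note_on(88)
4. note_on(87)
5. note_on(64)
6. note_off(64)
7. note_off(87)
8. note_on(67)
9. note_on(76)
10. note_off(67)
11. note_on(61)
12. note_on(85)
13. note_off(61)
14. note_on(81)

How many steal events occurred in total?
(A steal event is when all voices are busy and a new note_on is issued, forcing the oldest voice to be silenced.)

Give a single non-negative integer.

Op 1: note_on(82): voice 0 is free -> assigned | voices=[82 -]
Op 2: note_on(66): voice 1 is free -> assigned | voices=[82 66]
Op 3: note_on(88): all voices busy, STEAL voice 0 (pitch 82, oldest) -> assign | voices=[88 66]
Op 4: note_on(87): all voices busy, STEAL voice 1 (pitch 66, oldest) -> assign | voices=[88 87]
Op 5: note_on(64): all voices busy, STEAL voice 0 (pitch 88, oldest) -> assign | voices=[64 87]
Op 6: note_off(64): free voice 0 | voices=[- 87]
Op 7: note_off(87): free voice 1 | voices=[- -]
Op 8: note_on(67): voice 0 is free -> assigned | voices=[67 -]
Op 9: note_on(76): voice 1 is free -> assigned | voices=[67 76]
Op 10: note_off(67): free voice 0 | voices=[- 76]
Op 11: note_on(61): voice 0 is free -> assigned | voices=[61 76]
Op 12: note_on(85): all voices busy, STEAL voice 1 (pitch 76, oldest) -> assign | voices=[61 85]
Op 13: note_off(61): free voice 0 | voices=[- 85]
Op 14: note_on(81): voice 0 is free -> assigned | voices=[81 85]

Answer: 4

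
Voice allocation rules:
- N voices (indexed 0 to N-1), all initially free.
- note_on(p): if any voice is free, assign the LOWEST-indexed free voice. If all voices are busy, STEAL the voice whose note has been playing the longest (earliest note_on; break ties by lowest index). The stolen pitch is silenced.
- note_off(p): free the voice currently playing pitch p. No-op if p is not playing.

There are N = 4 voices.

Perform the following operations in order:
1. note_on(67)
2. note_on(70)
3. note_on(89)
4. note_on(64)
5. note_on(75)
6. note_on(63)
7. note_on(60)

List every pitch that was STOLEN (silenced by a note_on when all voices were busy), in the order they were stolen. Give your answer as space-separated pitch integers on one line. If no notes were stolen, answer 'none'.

Answer: 67 70 89

Derivation:
Op 1: note_on(67): voice 0 is free -> assigned | voices=[67 - - -]
Op 2: note_on(70): voice 1 is free -> assigned | voices=[67 70 - -]
Op 3: note_on(89): voice 2 is free -> assigned | voices=[67 70 89 -]
Op 4: note_on(64): voice 3 is free -> assigned | voices=[67 70 89 64]
Op 5: note_on(75): all voices busy, STEAL voice 0 (pitch 67, oldest) -> assign | voices=[75 70 89 64]
Op 6: note_on(63): all voices busy, STEAL voice 1 (pitch 70, oldest) -> assign | voices=[75 63 89 64]
Op 7: note_on(60): all voices busy, STEAL voice 2 (pitch 89, oldest) -> assign | voices=[75 63 60 64]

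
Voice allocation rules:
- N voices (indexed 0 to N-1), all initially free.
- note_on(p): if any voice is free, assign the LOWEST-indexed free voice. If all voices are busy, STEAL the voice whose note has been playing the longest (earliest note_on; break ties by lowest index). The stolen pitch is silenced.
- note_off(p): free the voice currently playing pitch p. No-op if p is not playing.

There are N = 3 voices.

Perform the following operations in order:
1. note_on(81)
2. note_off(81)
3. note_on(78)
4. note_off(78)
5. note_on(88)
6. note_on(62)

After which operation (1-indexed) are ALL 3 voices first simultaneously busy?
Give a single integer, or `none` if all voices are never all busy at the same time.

Op 1: note_on(81): voice 0 is free -> assigned | voices=[81 - -]
Op 2: note_off(81): free voice 0 | voices=[- - -]
Op 3: note_on(78): voice 0 is free -> assigned | voices=[78 - -]
Op 4: note_off(78): free voice 0 | voices=[- - -]
Op 5: note_on(88): voice 0 is free -> assigned | voices=[88 - -]
Op 6: note_on(62): voice 1 is free -> assigned | voices=[88 62 -]

Answer: none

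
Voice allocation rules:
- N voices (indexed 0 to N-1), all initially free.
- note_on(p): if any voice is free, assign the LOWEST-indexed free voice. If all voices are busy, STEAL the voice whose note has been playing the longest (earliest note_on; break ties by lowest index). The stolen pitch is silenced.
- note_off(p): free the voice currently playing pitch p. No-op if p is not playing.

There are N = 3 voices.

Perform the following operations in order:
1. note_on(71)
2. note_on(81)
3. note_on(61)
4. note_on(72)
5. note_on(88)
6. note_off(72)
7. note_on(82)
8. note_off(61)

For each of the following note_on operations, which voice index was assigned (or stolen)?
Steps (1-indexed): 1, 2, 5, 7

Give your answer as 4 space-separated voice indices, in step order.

Answer: 0 1 1 0

Derivation:
Op 1: note_on(71): voice 0 is free -> assigned | voices=[71 - -]
Op 2: note_on(81): voice 1 is free -> assigned | voices=[71 81 -]
Op 3: note_on(61): voice 2 is free -> assigned | voices=[71 81 61]
Op 4: note_on(72): all voices busy, STEAL voice 0 (pitch 71, oldest) -> assign | voices=[72 81 61]
Op 5: note_on(88): all voices busy, STEAL voice 1 (pitch 81, oldest) -> assign | voices=[72 88 61]
Op 6: note_off(72): free voice 0 | voices=[- 88 61]
Op 7: note_on(82): voice 0 is free -> assigned | voices=[82 88 61]
Op 8: note_off(61): free voice 2 | voices=[82 88 -]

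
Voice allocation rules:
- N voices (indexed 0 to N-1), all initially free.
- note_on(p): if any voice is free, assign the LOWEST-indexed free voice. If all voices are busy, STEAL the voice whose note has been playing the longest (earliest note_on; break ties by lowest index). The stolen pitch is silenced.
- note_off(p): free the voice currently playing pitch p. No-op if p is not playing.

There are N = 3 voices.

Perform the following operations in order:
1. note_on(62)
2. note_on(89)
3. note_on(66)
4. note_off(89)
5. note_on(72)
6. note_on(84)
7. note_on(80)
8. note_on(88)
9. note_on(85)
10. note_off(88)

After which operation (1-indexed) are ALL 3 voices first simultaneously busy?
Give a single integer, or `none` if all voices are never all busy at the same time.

Answer: 3

Derivation:
Op 1: note_on(62): voice 0 is free -> assigned | voices=[62 - -]
Op 2: note_on(89): voice 1 is free -> assigned | voices=[62 89 -]
Op 3: note_on(66): voice 2 is free -> assigned | voices=[62 89 66]
Op 4: note_off(89): free voice 1 | voices=[62 - 66]
Op 5: note_on(72): voice 1 is free -> assigned | voices=[62 72 66]
Op 6: note_on(84): all voices busy, STEAL voice 0 (pitch 62, oldest) -> assign | voices=[84 72 66]
Op 7: note_on(80): all voices busy, STEAL voice 2 (pitch 66, oldest) -> assign | voices=[84 72 80]
Op 8: note_on(88): all voices busy, STEAL voice 1 (pitch 72, oldest) -> assign | voices=[84 88 80]
Op 9: note_on(85): all voices busy, STEAL voice 0 (pitch 84, oldest) -> assign | voices=[85 88 80]
Op 10: note_off(88): free voice 1 | voices=[85 - 80]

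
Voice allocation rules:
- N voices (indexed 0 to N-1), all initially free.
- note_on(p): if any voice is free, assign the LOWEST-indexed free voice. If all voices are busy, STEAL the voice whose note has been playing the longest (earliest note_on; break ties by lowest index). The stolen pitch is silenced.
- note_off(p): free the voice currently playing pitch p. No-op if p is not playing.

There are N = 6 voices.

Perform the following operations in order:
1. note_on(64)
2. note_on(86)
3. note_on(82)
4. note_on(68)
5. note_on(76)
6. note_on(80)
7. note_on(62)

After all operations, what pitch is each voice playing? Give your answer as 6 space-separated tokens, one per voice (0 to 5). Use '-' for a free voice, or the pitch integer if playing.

Answer: 62 86 82 68 76 80

Derivation:
Op 1: note_on(64): voice 0 is free -> assigned | voices=[64 - - - - -]
Op 2: note_on(86): voice 1 is free -> assigned | voices=[64 86 - - - -]
Op 3: note_on(82): voice 2 is free -> assigned | voices=[64 86 82 - - -]
Op 4: note_on(68): voice 3 is free -> assigned | voices=[64 86 82 68 - -]
Op 5: note_on(76): voice 4 is free -> assigned | voices=[64 86 82 68 76 -]
Op 6: note_on(80): voice 5 is free -> assigned | voices=[64 86 82 68 76 80]
Op 7: note_on(62): all voices busy, STEAL voice 0 (pitch 64, oldest) -> assign | voices=[62 86 82 68 76 80]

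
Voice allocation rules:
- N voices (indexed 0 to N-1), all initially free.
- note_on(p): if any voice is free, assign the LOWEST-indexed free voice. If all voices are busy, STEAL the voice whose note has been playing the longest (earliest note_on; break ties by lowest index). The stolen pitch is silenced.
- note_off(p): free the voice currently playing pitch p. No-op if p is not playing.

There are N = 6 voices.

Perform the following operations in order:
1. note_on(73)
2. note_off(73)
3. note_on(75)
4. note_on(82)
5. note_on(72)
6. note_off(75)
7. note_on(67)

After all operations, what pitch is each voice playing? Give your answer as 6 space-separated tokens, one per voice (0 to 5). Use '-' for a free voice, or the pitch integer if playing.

Op 1: note_on(73): voice 0 is free -> assigned | voices=[73 - - - - -]
Op 2: note_off(73): free voice 0 | voices=[- - - - - -]
Op 3: note_on(75): voice 0 is free -> assigned | voices=[75 - - - - -]
Op 4: note_on(82): voice 1 is free -> assigned | voices=[75 82 - - - -]
Op 5: note_on(72): voice 2 is free -> assigned | voices=[75 82 72 - - -]
Op 6: note_off(75): free voice 0 | voices=[- 82 72 - - -]
Op 7: note_on(67): voice 0 is free -> assigned | voices=[67 82 72 - - -]

Answer: 67 82 72 - - -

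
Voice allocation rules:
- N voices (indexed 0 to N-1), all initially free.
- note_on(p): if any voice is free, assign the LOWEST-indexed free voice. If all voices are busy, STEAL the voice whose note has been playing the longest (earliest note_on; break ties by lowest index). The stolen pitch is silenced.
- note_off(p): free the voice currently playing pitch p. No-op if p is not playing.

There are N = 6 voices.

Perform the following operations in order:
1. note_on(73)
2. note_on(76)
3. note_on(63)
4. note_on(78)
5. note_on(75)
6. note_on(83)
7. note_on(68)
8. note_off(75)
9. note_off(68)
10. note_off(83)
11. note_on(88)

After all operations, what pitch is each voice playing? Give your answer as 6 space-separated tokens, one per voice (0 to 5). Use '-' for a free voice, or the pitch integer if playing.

Answer: 88 76 63 78 - -

Derivation:
Op 1: note_on(73): voice 0 is free -> assigned | voices=[73 - - - - -]
Op 2: note_on(76): voice 1 is free -> assigned | voices=[73 76 - - - -]
Op 3: note_on(63): voice 2 is free -> assigned | voices=[73 76 63 - - -]
Op 4: note_on(78): voice 3 is free -> assigned | voices=[73 76 63 78 - -]
Op 5: note_on(75): voice 4 is free -> assigned | voices=[73 76 63 78 75 -]
Op 6: note_on(83): voice 5 is free -> assigned | voices=[73 76 63 78 75 83]
Op 7: note_on(68): all voices busy, STEAL voice 0 (pitch 73, oldest) -> assign | voices=[68 76 63 78 75 83]
Op 8: note_off(75): free voice 4 | voices=[68 76 63 78 - 83]
Op 9: note_off(68): free voice 0 | voices=[- 76 63 78 - 83]
Op 10: note_off(83): free voice 5 | voices=[- 76 63 78 - -]
Op 11: note_on(88): voice 0 is free -> assigned | voices=[88 76 63 78 - -]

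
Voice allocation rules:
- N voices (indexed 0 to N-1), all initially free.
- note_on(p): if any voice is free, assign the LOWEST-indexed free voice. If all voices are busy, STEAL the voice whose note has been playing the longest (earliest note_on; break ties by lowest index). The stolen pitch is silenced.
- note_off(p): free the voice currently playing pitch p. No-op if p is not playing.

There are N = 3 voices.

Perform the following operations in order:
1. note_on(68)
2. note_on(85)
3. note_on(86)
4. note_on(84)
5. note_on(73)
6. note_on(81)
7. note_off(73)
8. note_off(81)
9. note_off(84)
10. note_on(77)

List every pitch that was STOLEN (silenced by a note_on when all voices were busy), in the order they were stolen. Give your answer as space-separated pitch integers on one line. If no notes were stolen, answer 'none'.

Answer: 68 85 86

Derivation:
Op 1: note_on(68): voice 0 is free -> assigned | voices=[68 - -]
Op 2: note_on(85): voice 1 is free -> assigned | voices=[68 85 -]
Op 3: note_on(86): voice 2 is free -> assigned | voices=[68 85 86]
Op 4: note_on(84): all voices busy, STEAL voice 0 (pitch 68, oldest) -> assign | voices=[84 85 86]
Op 5: note_on(73): all voices busy, STEAL voice 1 (pitch 85, oldest) -> assign | voices=[84 73 86]
Op 6: note_on(81): all voices busy, STEAL voice 2 (pitch 86, oldest) -> assign | voices=[84 73 81]
Op 7: note_off(73): free voice 1 | voices=[84 - 81]
Op 8: note_off(81): free voice 2 | voices=[84 - -]
Op 9: note_off(84): free voice 0 | voices=[- - -]
Op 10: note_on(77): voice 0 is free -> assigned | voices=[77 - -]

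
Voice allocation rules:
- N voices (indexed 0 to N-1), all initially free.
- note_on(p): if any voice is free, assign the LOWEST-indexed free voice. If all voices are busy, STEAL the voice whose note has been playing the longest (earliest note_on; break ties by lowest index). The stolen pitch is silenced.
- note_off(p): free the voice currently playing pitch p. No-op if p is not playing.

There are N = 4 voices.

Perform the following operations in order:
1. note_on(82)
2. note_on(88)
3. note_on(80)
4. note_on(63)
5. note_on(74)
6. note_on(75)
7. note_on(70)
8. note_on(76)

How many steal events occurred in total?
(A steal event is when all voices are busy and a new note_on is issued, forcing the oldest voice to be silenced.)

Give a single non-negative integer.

Answer: 4

Derivation:
Op 1: note_on(82): voice 0 is free -> assigned | voices=[82 - - -]
Op 2: note_on(88): voice 1 is free -> assigned | voices=[82 88 - -]
Op 3: note_on(80): voice 2 is free -> assigned | voices=[82 88 80 -]
Op 4: note_on(63): voice 3 is free -> assigned | voices=[82 88 80 63]
Op 5: note_on(74): all voices busy, STEAL voice 0 (pitch 82, oldest) -> assign | voices=[74 88 80 63]
Op 6: note_on(75): all voices busy, STEAL voice 1 (pitch 88, oldest) -> assign | voices=[74 75 80 63]
Op 7: note_on(70): all voices busy, STEAL voice 2 (pitch 80, oldest) -> assign | voices=[74 75 70 63]
Op 8: note_on(76): all voices busy, STEAL voice 3 (pitch 63, oldest) -> assign | voices=[74 75 70 76]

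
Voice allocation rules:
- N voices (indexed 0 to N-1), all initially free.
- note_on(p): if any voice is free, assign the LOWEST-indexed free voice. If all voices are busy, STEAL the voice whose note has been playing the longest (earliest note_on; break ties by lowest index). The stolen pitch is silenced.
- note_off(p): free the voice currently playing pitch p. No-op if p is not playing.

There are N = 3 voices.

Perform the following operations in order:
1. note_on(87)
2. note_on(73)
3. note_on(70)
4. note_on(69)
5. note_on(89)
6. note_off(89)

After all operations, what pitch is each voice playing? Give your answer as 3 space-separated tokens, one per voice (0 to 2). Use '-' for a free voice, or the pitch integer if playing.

Answer: 69 - 70

Derivation:
Op 1: note_on(87): voice 0 is free -> assigned | voices=[87 - -]
Op 2: note_on(73): voice 1 is free -> assigned | voices=[87 73 -]
Op 3: note_on(70): voice 2 is free -> assigned | voices=[87 73 70]
Op 4: note_on(69): all voices busy, STEAL voice 0 (pitch 87, oldest) -> assign | voices=[69 73 70]
Op 5: note_on(89): all voices busy, STEAL voice 1 (pitch 73, oldest) -> assign | voices=[69 89 70]
Op 6: note_off(89): free voice 1 | voices=[69 - 70]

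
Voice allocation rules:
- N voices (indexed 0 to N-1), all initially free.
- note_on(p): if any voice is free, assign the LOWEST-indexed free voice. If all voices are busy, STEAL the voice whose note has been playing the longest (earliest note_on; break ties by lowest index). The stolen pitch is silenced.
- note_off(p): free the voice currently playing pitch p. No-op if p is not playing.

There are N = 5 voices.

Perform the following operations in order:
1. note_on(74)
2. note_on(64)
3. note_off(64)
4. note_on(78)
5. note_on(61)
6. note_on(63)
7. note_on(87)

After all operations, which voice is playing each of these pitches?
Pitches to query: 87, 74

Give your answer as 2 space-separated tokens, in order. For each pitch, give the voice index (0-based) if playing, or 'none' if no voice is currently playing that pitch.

Op 1: note_on(74): voice 0 is free -> assigned | voices=[74 - - - -]
Op 2: note_on(64): voice 1 is free -> assigned | voices=[74 64 - - -]
Op 3: note_off(64): free voice 1 | voices=[74 - - - -]
Op 4: note_on(78): voice 1 is free -> assigned | voices=[74 78 - - -]
Op 5: note_on(61): voice 2 is free -> assigned | voices=[74 78 61 - -]
Op 6: note_on(63): voice 3 is free -> assigned | voices=[74 78 61 63 -]
Op 7: note_on(87): voice 4 is free -> assigned | voices=[74 78 61 63 87]

Answer: 4 0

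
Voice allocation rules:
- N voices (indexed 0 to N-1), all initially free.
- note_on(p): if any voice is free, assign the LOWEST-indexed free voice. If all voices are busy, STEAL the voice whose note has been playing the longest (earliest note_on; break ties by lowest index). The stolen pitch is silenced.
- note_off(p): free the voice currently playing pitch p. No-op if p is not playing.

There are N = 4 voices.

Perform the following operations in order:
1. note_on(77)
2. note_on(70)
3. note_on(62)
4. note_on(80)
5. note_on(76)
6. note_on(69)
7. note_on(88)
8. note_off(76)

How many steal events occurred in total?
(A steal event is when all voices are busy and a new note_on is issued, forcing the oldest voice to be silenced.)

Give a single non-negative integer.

Op 1: note_on(77): voice 0 is free -> assigned | voices=[77 - - -]
Op 2: note_on(70): voice 1 is free -> assigned | voices=[77 70 - -]
Op 3: note_on(62): voice 2 is free -> assigned | voices=[77 70 62 -]
Op 4: note_on(80): voice 3 is free -> assigned | voices=[77 70 62 80]
Op 5: note_on(76): all voices busy, STEAL voice 0 (pitch 77, oldest) -> assign | voices=[76 70 62 80]
Op 6: note_on(69): all voices busy, STEAL voice 1 (pitch 70, oldest) -> assign | voices=[76 69 62 80]
Op 7: note_on(88): all voices busy, STEAL voice 2 (pitch 62, oldest) -> assign | voices=[76 69 88 80]
Op 8: note_off(76): free voice 0 | voices=[- 69 88 80]

Answer: 3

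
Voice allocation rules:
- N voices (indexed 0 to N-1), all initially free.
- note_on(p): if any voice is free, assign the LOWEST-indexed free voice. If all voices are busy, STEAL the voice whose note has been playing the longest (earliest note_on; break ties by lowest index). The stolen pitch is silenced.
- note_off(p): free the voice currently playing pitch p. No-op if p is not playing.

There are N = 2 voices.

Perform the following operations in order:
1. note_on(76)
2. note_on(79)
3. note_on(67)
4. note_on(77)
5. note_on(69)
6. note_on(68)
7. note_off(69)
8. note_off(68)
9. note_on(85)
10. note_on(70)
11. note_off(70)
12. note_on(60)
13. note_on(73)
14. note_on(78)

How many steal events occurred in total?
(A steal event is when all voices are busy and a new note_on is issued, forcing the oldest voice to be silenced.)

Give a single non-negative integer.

Op 1: note_on(76): voice 0 is free -> assigned | voices=[76 -]
Op 2: note_on(79): voice 1 is free -> assigned | voices=[76 79]
Op 3: note_on(67): all voices busy, STEAL voice 0 (pitch 76, oldest) -> assign | voices=[67 79]
Op 4: note_on(77): all voices busy, STEAL voice 1 (pitch 79, oldest) -> assign | voices=[67 77]
Op 5: note_on(69): all voices busy, STEAL voice 0 (pitch 67, oldest) -> assign | voices=[69 77]
Op 6: note_on(68): all voices busy, STEAL voice 1 (pitch 77, oldest) -> assign | voices=[69 68]
Op 7: note_off(69): free voice 0 | voices=[- 68]
Op 8: note_off(68): free voice 1 | voices=[- -]
Op 9: note_on(85): voice 0 is free -> assigned | voices=[85 -]
Op 10: note_on(70): voice 1 is free -> assigned | voices=[85 70]
Op 11: note_off(70): free voice 1 | voices=[85 -]
Op 12: note_on(60): voice 1 is free -> assigned | voices=[85 60]
Op 13: note_on(73): all voices busy, STEAL voice 0 (pitch 85, oldest) -> assign | voices=[73 60]
Op 14: note_on(78): all voices busy, STEAL voice 1 (pitch 60, oldest) -> assign | voices=[73 78]

Answer: 6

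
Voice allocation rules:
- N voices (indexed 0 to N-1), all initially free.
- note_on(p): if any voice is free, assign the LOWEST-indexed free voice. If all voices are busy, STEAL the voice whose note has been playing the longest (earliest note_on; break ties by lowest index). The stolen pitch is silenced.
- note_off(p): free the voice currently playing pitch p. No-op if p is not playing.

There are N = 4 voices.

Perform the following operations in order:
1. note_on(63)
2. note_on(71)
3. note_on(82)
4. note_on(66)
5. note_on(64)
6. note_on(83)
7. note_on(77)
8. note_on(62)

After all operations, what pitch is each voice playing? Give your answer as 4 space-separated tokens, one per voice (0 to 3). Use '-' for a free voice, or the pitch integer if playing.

Op 1: note_on(63): voice 0 is free -> assigned | voices=[63 - - -]
Op 2: note_on(71): voice 1 is free -> assigned | voices=[63 71 - -]
Op 3: note_on(82): voice 2 is free -> assigned | voices=[63 71 82 -]
Op 4: note_on(66): voice 3 is free -> assigned | voices=[63 71 82 66]
Op 5: note_on(64): all voices busy, STEAL voice 0 (pitch 63, oldest) -> assign | voices=[64 71 82 66]
Op 6: note_on(83): all voices busy, STEAL voice 1 (pitch 71, oldest) -> assign | voices=[64 83 82 66]
Op 7: note_on(77): all voices busy, STEAL voice 2 (pitch 82, oldest) -> assign | voices=[64 83 77 66]
Op 8: note_on(62): all voices busy, STEAL voice 3 (pitch 66, oldest) -> assign | voices=[64 83 77 62]

Answer: 64 83 77 62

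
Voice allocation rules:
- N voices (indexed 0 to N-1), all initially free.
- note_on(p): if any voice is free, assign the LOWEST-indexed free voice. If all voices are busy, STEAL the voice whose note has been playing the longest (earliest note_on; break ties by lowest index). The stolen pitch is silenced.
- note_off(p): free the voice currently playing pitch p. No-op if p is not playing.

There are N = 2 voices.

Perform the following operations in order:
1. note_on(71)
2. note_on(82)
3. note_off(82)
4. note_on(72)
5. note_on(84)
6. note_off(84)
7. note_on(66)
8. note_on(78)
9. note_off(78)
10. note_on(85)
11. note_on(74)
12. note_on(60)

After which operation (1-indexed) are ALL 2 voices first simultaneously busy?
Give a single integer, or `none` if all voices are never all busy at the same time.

Op 1: note_on(71): voice 0 is free -> assigned | voices=[71 -]
Op 2: note_on(82): voice 1 is free -> assigned | voices=[71 82]
Op 3: note_off(82): free voice 1 | voices=[71 -]
Op 4: note_on(72): voice 1 is free -> assigned | voices=[71 72]
Op 5: note_on(84): all voices busy, STEAL voice 0 (pitch 71, oldest) -> assign | voices=[84 72]
Op 6: note_off(84): free voice 0 | voices=[- 72]
Op 7: note_on(66): voice 0 is free -> assigned | voices=[66 72]
Op 8: note_on(78): all voices busy, STEAL voice 1 (pitch 72, oldest) -> assign | voices=[66 78]
Op 9: note_off(78): free voice 1 | voices=[66 -]
Op 10: note_on(85): voice 1 is free -> assigned | voices=[66 85]
Op 11: note_on(74): all voices busy, STEAL voice 0 (pitch 66, oldest) -> assign | voices=[74 85]
Op 12: note_on(60): all voices busy, STEAL voice 1 (pitch 85, oldest) -> assign | voices=[74 60]

Answer: 2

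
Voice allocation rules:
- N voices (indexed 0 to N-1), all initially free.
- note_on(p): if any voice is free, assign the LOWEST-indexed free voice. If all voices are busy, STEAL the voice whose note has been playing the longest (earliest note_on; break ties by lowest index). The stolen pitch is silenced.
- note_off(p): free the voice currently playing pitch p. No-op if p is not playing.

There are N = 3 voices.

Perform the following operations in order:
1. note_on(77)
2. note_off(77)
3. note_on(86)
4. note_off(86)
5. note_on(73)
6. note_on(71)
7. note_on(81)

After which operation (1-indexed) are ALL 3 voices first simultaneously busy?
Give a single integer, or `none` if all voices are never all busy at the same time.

Op 1: note_on(77): voice 0 is free -> assigned | voices=[77 - -]
Op 2: note_off(77): free voice 0 | voices=[- - -]
Op 3: note_on(86): voice 0 is free -> assigned | voices=[86 - -]
Op 4: note_off(86): free voice 0 | voices=[- - -]
Op 5: note_on(73): voice 0 is free -> assigned | voices=[73 - -]
Op 6: note_on(71): voice 1 is free -> assigned | voices=[73 71 -]
Op 7: note_on(81): voice 2 is free -> assigned | voices=[73 71 81]

Answer: 7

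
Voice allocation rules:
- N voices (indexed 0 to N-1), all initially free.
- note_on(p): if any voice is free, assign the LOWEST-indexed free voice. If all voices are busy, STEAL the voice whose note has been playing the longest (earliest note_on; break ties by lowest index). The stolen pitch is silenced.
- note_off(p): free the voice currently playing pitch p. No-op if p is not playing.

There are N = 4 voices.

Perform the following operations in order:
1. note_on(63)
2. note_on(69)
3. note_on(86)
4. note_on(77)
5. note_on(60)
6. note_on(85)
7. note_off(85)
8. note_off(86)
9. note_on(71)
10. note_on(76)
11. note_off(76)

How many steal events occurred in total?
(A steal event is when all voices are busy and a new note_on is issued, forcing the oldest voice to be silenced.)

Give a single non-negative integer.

Answer: 2

Derivation:
Op 1: note_on(63): voice 0 is free -> assigned | voices=[63 - - -]
Op 2: note_on(69): voice 1 is free -> assigned | voices=[63 69 - -]
Op 3: note_on(86): voice 2 is free -> assigned | voices=[63 69 86 -]
Op 4: note_on(77): voice 3 is free -> assigned | voices=[63 69 86 77]
Op 5: note_on(60): all voices busy, STEAL voice 0 (pitch 63, oldest) -> assign | voices=[60 69 86 77]
Op 6: note_on(85): all voices busy, STEAL voice 1 (pitch 69, oldest) -> assign | voices=[60 85 86 77]
Op 7: note_off(85): free voice 1 | voices=[60 - 86 77]
Op 8: note_off(86): free voice 2 | voices=[60 - - 77]
Op 9: note_on(71): voice 1 is free -> assigned | voices=[60 71 - 77]
Op 10: note_on(76): voice 2 is free -> assigned | voices=[60 71 76 77]
Op 11: note_off(76): free voice 2 | voices=[60 71 - 77]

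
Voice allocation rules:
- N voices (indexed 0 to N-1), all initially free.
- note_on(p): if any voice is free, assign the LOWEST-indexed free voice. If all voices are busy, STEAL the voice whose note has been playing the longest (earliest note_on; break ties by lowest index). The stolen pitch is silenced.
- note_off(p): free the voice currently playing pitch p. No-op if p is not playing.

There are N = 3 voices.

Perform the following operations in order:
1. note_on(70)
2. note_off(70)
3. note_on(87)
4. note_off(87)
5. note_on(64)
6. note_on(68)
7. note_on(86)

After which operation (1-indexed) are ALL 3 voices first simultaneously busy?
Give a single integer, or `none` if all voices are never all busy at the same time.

Answer: 7

Derivation:
Op 1: note_on(70): voice 0 is free -> assigned | voices=[70 - -]
Op 2: note_off(70): free voice 0 | voices=[- - -]
Op 3: note_on(87): voice 0 is free -> assigned | voices=[87 - -]
Op 4: note_off(87): free voice 0 | voices=[- - -]
Op 5: note_on(64): voice 0 is free -> assigned | voices=[64 - -]
Op 6: note_on(68): voice 1 is free -> assigned | voices=[64 68 -]
Op 7: note_on(86): voice 2 is free -> assigned | voices=[64 68 86]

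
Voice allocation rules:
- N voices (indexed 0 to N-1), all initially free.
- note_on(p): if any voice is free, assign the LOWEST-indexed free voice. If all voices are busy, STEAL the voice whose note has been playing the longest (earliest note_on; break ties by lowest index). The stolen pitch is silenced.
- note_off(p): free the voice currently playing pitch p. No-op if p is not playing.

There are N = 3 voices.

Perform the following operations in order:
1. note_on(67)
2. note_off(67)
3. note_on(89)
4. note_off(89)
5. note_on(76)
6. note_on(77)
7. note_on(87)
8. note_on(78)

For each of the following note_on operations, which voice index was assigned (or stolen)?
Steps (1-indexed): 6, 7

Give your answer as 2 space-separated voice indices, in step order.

Answer: 1 2

Derivation:
Op 1: note_on(67): voice 0 is free -> assigned | voices=[67 - -]
Op 2: note_off(67): free voice 0 | voices=[- - -]
Op 3: note_on(89): voice 0 is free -> assigned | voices=[89 - -]
Op 4: note_off(89): free voice 0 | voices=[- - -]
Op 5: note_on(76): voice 0 is free -> assigned | voices=[76 - -]
Op 6: note_on(77): voice 1 is free -> assigned | voices=[76 77 -]
Op 7: note_on(87): voice 2 is free -> assigned | voices=[76 77 87]
Op 8: note_on(78): all voices busy, STEAL voice 0 (pitch 76, oldest) -> assign | voices=[78 77 87]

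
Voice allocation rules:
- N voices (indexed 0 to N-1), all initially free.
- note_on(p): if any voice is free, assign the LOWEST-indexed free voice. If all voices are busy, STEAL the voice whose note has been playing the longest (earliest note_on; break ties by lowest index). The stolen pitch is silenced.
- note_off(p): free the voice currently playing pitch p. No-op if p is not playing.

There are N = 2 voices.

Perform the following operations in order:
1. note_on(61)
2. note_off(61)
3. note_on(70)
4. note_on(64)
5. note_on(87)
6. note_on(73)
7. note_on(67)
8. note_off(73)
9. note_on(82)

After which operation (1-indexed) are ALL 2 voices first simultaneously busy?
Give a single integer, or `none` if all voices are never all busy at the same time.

Op 1: note_on(61): voice 0 is free -> assigned | voices=[61 -]
Op 2: note_off(61): free voice 0 | voices=[- -]
Op 3: note_on(70): voice 0 is free -> assigned | voices=[70 -]
Op 4: note_on(64): voice 1 is free -> assigned | voices=[70 64]
Op 5: note_on(87): all voices busy, STEAL voice 0 (pitch 70, oldest) -> assign | voices=[87 64]
Op 6: note_on(73): all voices busy, STEAL voice 1 (pitch 64, oldest) -> assign | voices=[87 73]
Op 7: note_on(67): all voices busy, STEAL voice 0 (pitch 87, oldest) -> assign | voices=[67 73]
Op 8: note_off(73): free voice 1 | voices=[67 -]
Op 9: note_on(82): voice 1 is free -> assigned | voices=[67 82]

Answer: 4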